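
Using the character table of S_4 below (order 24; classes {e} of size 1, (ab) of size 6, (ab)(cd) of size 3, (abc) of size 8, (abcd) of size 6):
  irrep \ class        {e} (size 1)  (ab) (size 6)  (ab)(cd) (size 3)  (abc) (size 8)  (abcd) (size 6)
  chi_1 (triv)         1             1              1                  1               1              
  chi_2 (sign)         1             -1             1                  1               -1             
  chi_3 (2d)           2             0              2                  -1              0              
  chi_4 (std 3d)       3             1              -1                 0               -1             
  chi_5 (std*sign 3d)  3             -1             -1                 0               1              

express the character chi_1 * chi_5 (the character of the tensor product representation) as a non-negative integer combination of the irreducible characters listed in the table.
chi_1 tensor chi_5 = chi_5 (all other irreducibles have multiplicity 0).

The character of a tensor product is the pointwise product (chi_1 * chi_5)(C) = chi_1(C) * chi_5(C):
  {e}: (1)*(3), (ab): (1)*(-1), (ab)(cd): (1)*(-1), (abc): (1)*(0), (abcd): (1)*(1)
so (chi_1 * chi_5) takes values
  {e} -> 3, (ab) -> -1, (ab)(cd) -> -1, (abc) -> 0, (abcd) -> 1.
Now take the inner product of this character with each irreducible chi from the table, <chi_1*chi_5, chi> = (1/24) sum_C |C| (chi_1*chi_5)(C) conj(chi(C)):
  <chi_1*chi_5, chi_1> = (1/24)[1*(3)*conj(1) + 6*(-1)*conj(1) + 3*(-1)*conj(1) + 8*(0)*conj(1) + 6*(1)*conj(1)]
      = (1/24)[(3) + (-6) + (-3) + (0) + (6)] = 0/24 = 0
  <chi_1*chi_5, chi_2> = (1/24)[1*(3)*conj(1) + 6*(-1)*conj(-1) + 3*(-1)*conj(1) + 8*(0)*conj(1) + 6*(1)*conj(-1)]
      = (1/24)[(3) + (6) + (-3) + (0) + (-6)] = 0/24 = 0
  <chi_1*chi_5, chi_3> = (1/24)[1*(3)*conj(2) + 6*(-1)*conj(0) + 3*(-1)*conj(2) + 8*(0)*conj(-1) + 6*(1)*conj(0)]
      = (1/24)[(6) + (0) + (-6) + (0) + (0)] = 0/24 = 0
  <chi_1*chi_5, chi_4> = (1/24)[1*(3)*conj(3) + 6*(-1)*conj(1) + 3*(-1)*conj(-1) + 8*(0)*conj(0) + 6*(1)*conj(-1)]
      = (1/24)[(9) + (-6) + (3) + (0) + (-6)] = 0/24 = 0
  <chi_1*chi_5, chi_5> = (1/24)[1*(3)*conj(3) + 6*(-1)*conj(-1) + 3*(-1)*conj(-1) + 8*(0)*conj(0) + 6*(1)*conj(1)]
      = (1/24)[(9) + (6) + (3) + (0) + (6)] = 24/24 = 1
Hence the multiplicities are chi_5: 1. Dimension check: dim(chi_1)*dim(chi_5) = 1*3 = 3 and sum (mult * dim) = 1*3 = 3.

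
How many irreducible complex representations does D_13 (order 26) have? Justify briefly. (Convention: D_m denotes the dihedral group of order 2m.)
8

Justification: The number of irreducible complex representations of a finite group equals its number of conjugacy classes. D_13 has 8 conjugacy classes ((n+3)/2 for n odd), so D_13 (order 26) has exactly 8 irreducible complex representations.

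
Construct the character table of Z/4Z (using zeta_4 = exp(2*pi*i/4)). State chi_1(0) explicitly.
Character table of Z/4Z (irreps indexed chi_0,...,chi_3 with chi_k(m) = zeta_4^(k*m), zeta_4 = exp(2*pi*i/4)):
  irrep \ class  {0} (size 1)  {1} (size 1)  {2} (size 1)  {3} (size 1)
  chi_0          1             1             1             1           
  chi_1          1             I             -1            -I          
  chi_2          1             -1            1             -1          
  chi_3          1             -I            -1            I           

Spot check: chi_1(0) = zeta_4^(1*0) = zeta_4^0 = 1.

Z/4Z is abelian, so all 4 irreducible complex representations are 1-dimensional. They are given by chi_k(m) = zeta_4^(k*m) for k = 0,...,3. Row orthogonality: sum_m chi_k(m) conj(chi_l(m)) = 4 * [k = l].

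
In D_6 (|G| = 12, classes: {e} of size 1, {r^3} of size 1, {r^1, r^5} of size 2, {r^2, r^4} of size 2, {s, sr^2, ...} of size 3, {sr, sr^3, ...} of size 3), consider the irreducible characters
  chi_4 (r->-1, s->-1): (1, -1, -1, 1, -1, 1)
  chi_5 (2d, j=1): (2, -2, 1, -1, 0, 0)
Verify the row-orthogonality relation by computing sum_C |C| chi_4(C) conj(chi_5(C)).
Sum = 0; so <chi_4, chi_5> = 0 (distinct irreducibles are orthogonal).

Derivation: Compute term by term over conjugacy classes (|C| * chi_4(C) * conj(chi_5(C))):
  1*(1)*conj(2) + 1*(-1)*conj(-2) + 2*(-1)*conj(1) + 2*(1)*conj(-1) + 3*(-1)*conj(0) + 3*(1)*conj(0)
  = (2) + (2) + (-2) + (-2) + (0) + (0)
  = 0.
Dividing by |G| = 12 gives 0/12 = 0, matching the row-orthogonality relation <chi_4, chi_5> = [chi_4 = chi_5].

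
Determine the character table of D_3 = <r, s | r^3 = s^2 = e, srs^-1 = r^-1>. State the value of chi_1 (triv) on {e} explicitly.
Conjugacy classes: {e} of size 1, {r^1, r^2} of size 2, {s, sr, ..., sr^2} of size 3.
Character table:
  irrep \ class              {e} (size 1)  {r^1, r^2} (size 2)  {s, sr, ..., sr^2} (size 3)
  chi_1 (triv)               1             1                    1                          
  chi_2 (sign: r->1, s->-1)  1             1                    -1                         
  chi_3 (2d, j=1)            2             -1                   0                          

Spot check: chi_1 (triv) on {e} = 1.

Derivation: D_3 has order 2*3 = 6 with 3 conjugacy classes, hence 3 irreducibles. Sum of squared dims 1 + 1 + 4 = 6 = |G|. Linear characters come from the abelianisation; the 2-dimensional irreps have character r^k -> 2*cos(2*pi*j*k/3), reflections -> 0.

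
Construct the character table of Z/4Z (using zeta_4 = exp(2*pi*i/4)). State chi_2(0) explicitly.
Character table of Z/4Z (irreps indexed chi_0,...,chi_3 with chi_k(m) = zeta_4^(k*m), zeta_4 = exp(2*pi*i/4)):
  irrep \ class  {0} (size 1)  {1} (size 1)  {2} (size 1)  {3} (size 1)
  chi_0          1             1             1             1           
  chi_1          1             I             -1            -I          
  chi_2          1             -1            1             -1          
  chi_3          1             -I            -1            I           

Spot check: chi_2(0) = zeta_4^(2*0) = zeta_4^0 = 1.

Reasoning: Z/4Z is abelian, so all 4 irreducible complex representations are 1-dimensional. They are given by chi_k(m) = zeta_4^(k*m) for k = 0,...,3. Row orthogonality: sum_m chi_k(m) conj(chi_l(m)) = 4 * [k = l].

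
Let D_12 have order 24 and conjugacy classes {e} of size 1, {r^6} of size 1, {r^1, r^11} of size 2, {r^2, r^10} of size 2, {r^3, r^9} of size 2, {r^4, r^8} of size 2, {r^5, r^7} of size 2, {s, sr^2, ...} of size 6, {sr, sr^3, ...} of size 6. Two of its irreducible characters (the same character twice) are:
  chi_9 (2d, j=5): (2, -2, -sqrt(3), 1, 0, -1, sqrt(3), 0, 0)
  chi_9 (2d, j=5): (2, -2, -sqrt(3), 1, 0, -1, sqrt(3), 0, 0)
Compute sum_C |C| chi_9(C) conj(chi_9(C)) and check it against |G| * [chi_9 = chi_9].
Sum = 24 = |G| = 24; so <chi_9, chi_9> = 1 (norm-1 confirms irreducibility).

Explanation: Compute term by term over conjugacy classes (|C| * chi_9(C) * conj(chi_9(C))):
  1*(2)*conj(2) + 1*(-2)*conj(-2) + 2*(-sqrt(3))*conj(-sqrt(3)) + 2*(1)*conj(1) + 2*(0)*conj(0) + 2*(-1)*conj(-1) + 2*(sqrt(3))*conj(sqrt(3)) + 6*(0)*conj(0) + 6*(0)*conj(0)
  = (4) + (4) + (6) + (2) + (0) + (2) + (6) + (0) + (0)
  = 24.
Dividing by |G| = 24 gives 24/24 = 1, matching the row-orthogonality relation <chi_9, chi_9> = [chi_9 = chi_9].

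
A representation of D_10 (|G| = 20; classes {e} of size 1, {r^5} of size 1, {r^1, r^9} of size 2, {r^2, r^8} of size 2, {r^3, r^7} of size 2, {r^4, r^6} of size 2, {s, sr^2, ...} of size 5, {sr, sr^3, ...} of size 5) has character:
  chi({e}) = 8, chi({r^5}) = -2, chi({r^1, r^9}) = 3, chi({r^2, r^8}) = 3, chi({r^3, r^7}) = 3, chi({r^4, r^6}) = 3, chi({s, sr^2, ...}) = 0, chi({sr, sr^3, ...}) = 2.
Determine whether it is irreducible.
Not irreducible (reducible): <chi, chi> = 8 > 1.

Solution. <chi, chi> = (1/|G|) sum_C |C| * |chi(C)|^2 = (1/20)[1*|8|^2 + 1*|-2|^2 + 2*|3|^2 + 2*|3|^2 + 2*|3|^2 + 2*|3|^2 + 5*|0|^2 + 5*|2|^2]
  = (1/20)[(64) + (4) + (18) + (18) + (18) + (18) + (0) + (20)] = 160/20 = 8.
A character is irreducible iff <chi, chi> = 1, so this representation is reducible.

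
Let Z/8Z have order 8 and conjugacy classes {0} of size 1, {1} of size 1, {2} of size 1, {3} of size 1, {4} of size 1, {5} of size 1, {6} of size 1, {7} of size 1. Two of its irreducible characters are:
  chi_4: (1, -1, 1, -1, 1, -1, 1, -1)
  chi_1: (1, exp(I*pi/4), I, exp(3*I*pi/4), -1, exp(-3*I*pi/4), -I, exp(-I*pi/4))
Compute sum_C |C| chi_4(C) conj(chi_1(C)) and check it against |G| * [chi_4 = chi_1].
Sum = 0; so <chi_4, chi_1> = 0 (distinct irreducibles are orthogonal).

Compute term by term over conjugacy classes (|C| * chi_4(C) * conj(chi_1(C))):
  1*(1)*conj(1) + 1*(-1)*conj(exp(I*pi/4)) + 1*(1)*conj(I) + 1*(-1)*conj(exp(3*I*pi/4)) + 1*(1)*conj(-1) + 1*(-1)*conj(exp(-3*I*pi/4)) + 1*(1)*conj(-I) + 1*(-1)*conj(exp(-I*pi/4))
  = (1) + (-exp(-I*pi/4)) + (-I) + (-exp(-3*I*pi/4)) + (-1) + (-exp(3*I*pi/4)) + (I) + (-exp(I*pi/4))
  = 0.
(Exp terms are combined using exp(i*s)*conj(exp(i*t)) = exp(i*(s-t)), and sums of them are collapsed using the identity that for every m > 1 the m distinct m-th roots of unity sum to 0, e.g. 1 + exp(2*I*pi/3) + exp(-2*I*pi/3) = 0.)
Dividing by |G| = 8 gives 0/8 = 0, matching the row-orthogonality relation <chi_4, chi_1> = [chi_4 = chi_1].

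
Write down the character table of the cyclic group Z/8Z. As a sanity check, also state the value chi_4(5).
Character table of Z/8Z (irreps indexed chi_0,...,chi_7 with chi_k(m) = zeta_8^(k*m), zeta_8 = exp(2*pi*i/8)):
  irrep \ class  {0} (size 1)  {1} (size 1)    {2} (size 1)  {3} (size 1)    {4} (size 1)  {5} (size 1)    {6} (size 1)  {7} (size 1)  
  chi_0          1             1               1             1               1             1               1             1             
  chi_1          1             exp(I*pi/4)     I             exp(3*I*pi/4)   -1            exp(-3*I*pi/4)  -I            exp(-I*pi/4)  
  chi_2          1             I               -1            -I              1             I               -1            -I            
  chi_3          1             exp(3*I*pi/4)   -I            exp(I*pi/4)     -1            exp(-I*pi/4)    I             exp(-3*I*pi/4)
  chi_4          1             -1              1             -1              1             -1              1             -1            
  chi_5          1             exp(-3*I*pi/4)  I             exp(-I*pi/4)    -1            exp(I*pi/4)     -I            exp(3*I*pi/4) 
  chi_6          1             -I              -1            I               1             -I              -1            I             
  chi_7          1             exp(-I*pi/4)    -I            exp(-3*I*pi/4)  -1            exp(3*I*pi/4)   I             exp(I*pi/4)   

Spot check: chi_4(5) = zeta_8^(4*5) = zeta_8^20 = -1.

Justification: Z/8Z is abelian, so all 8 irreducible complex representations are 1-dimensional. They are given by chi_k(m) = zeta_8^(k*m) for k = 0,...,7. Row orthogonality: sum_m chi_k(m) conj(chi_l(m)) = 8 * [k = l].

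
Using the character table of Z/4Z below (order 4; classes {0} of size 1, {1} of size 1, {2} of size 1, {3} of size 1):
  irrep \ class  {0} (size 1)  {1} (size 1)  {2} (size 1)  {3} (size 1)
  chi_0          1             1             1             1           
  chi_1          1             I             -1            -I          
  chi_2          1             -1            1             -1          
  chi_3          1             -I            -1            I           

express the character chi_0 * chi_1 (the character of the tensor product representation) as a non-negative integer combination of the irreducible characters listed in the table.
chi_0 tensor chi_1 = chi_1 (all other irreducibles have multiplicity 0).

Derivation: The character of a tensor product is the pointwise product (chi_0 * chi_1)(C) = chi_0(C) * chi_1(C):
  {0}: (1)*(1), {1}: (1)*(I), {2}: (1)*(-1), {3}: (1)*(-I)
so (chi_0 * chi_1) takes values
  {0} -> 1, {1} -> I, {2} -> -1, {3} -> -I.
Now take the inner product of this character with each irreducible chi from the table, <chi_0*chi_1, chi> = (1/4) sum_C |C| (chi_0*chi_1)(C) conj(chi(C)):
  <chi_0*chi_1, chi_0> = (1/4)[1*(1)*conj(1) + 1*(I)*conj(1) + 1*(-1)*conj(1) + 1*(-I)*conj(1)]
      = (1/4)[(1) + (I) + (-1) + (-I)] = 0/4 = 0
  <chi_0*chi_1, chi_1> = (1/4)[1*(1)*conj(1) + 1*(I)*conj(I) + 1*(-1)*conj(-1) + 1*(-I)*conj(-I)]
      = (1/4)[(1) + (1) + (1) + (1)] = 4/4 = 1
  <chi_0*chi_1, chi_2> = (1/4)[1*(1)*conj(1) + 1*(I)*conj(-1) + 1*(-1)*conj(1) + 1*(-I)*conj(-1)]
      = (1/4)[(1) + (-I) + (-1) + (I)] = 0/4 = 0
  <chi_0*chi_1, chi_3> = (1/4)[1*(1)*conj(1) + 1*(I)*conj(-I) + 1*(-1)*conj(-1) + 1*(-I)*conj(I)]
      = (1/4)[(1) + (-1) + (1) + (-1)] = 0/4 = 0
(Exp terms are combined using exp(i*s)*conj(exp(i*t)) = exp(i*(s-t)), and sums of them are collapsed using the identity that for every m > 1 the m distinct m-th roots of unity sum to 0, e.g. 1 + exp(2*I*pi/3) + exp(-2*I*pi/3) = 0.)
Hence the multiplicities are chi_1: 1. Dimension check: dim(chi_0)*dim(chi_1) = 1*1 = 1 and sum (mult * dim) = 1*1 = 1.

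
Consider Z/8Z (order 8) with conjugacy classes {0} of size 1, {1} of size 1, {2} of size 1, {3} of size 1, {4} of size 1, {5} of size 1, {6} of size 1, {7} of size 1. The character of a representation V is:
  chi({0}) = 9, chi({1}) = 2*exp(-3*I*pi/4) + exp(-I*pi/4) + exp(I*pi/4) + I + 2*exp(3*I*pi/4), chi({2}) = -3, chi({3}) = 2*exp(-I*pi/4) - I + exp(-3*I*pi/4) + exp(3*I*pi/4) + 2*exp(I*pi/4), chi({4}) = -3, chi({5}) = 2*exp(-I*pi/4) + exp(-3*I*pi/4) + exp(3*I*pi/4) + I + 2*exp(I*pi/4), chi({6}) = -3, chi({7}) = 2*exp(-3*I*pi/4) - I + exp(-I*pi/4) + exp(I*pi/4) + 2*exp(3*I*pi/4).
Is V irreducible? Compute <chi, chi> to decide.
Not irreducible (reducible): <chi, chi> = 15 > 1.

Details: <chi, chi> = (1/|G|) sum_C |C| * |chi(C)|^2 = (1/8)[1*|9|^2 + 1*|2*exp(-3*I*pi/4) + exp(-I*pi/4) + exp(I*pi/4) + I + 2*exp(3*I*pi/4)|^2 + 1*|-3|^2 + 1*|2*exp(-I*pi/4) - I + exp(-3*I*pi/4) + exp(3*I*pi/4) + 2*exp(I*pi/4)|^2 + 1*|-3|^2 + 1*|2*exp(-I*pi/4) + exp(-3*I*pi/4) + exp(3*I*pi/4) + I + 2*exp(I*pi/4)|^2 + 1*|-3|^2 + 1*|2*exp(-3*I*pi/4) - I + exp(-I*pi/4) + exp(I*pi/4) + 2*exp(3*I*pi/4)|^2]
  = (1/8)[(81) + (3) + (9) + (3) + (9) + (3) + (9) + (3)] = 120/8 = 15.
(Exp terms are combined using exp(i*s)*conj(exp(i*t)) = exp(i*(s-t)), and sums of them are collapsed using the identity that for every m > 1 the m distinct m-th roots of unity sum to 0, e.g. 1 + exp(2*I*pi/3) + exp(-2*I*pi/3) = 0.)
A character is irreducible iff <chi, chi> = 1, so this representation is reducible.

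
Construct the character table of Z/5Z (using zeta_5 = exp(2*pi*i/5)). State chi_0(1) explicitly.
Character table of Z/5Z (irreps indexed chi_0,...,chi_4 with chi_k(m) = zeta_5^(k*m), zeta_5 = exp(2*pi*i/5)):
  irrep \ class  {0} (size 1)  {1} (size 1)    {2} (size 1)    {3} (size 1)    {4} (size 1)  
  chi_0          1             1               1               1               1             
  chi_1          1             exp(2*I*pi/5)   exp(4*I*pi/5)   exp(-4*I*pi/5)  exp(-2*I*pi/5)
  chi_2          1             exp(4*I*pi/5)   exp(-2*I*pi/5)  exp(2*I*pi/5)   exp(-4*I*pi/5)
  chi_3          1             exp(-4*I*pi/5)  exp(2*I*pi/5)   exp(-2*I*pi/5)  exp(4*I*pi/5) 
  chi_4          1             exp(-2*I*pi/5)  exp(-4*I*pi/5)  exp(4*I*pi/5)   exp(2*I*pi/5) 

Spot check: chi_0(1) = zeta_5^(0*1) = zeta_5^0 = 1.

Why: Z/5Z is abelian, so all 5 irreducible complex representations are 1-dimensional. They are given by chi_k(m) = zeta_5^(k*m) for k = 0,...,4. Row orthogonality: sum_m chi_k(m) conj(chi_l(m)) = 5 * [k = l].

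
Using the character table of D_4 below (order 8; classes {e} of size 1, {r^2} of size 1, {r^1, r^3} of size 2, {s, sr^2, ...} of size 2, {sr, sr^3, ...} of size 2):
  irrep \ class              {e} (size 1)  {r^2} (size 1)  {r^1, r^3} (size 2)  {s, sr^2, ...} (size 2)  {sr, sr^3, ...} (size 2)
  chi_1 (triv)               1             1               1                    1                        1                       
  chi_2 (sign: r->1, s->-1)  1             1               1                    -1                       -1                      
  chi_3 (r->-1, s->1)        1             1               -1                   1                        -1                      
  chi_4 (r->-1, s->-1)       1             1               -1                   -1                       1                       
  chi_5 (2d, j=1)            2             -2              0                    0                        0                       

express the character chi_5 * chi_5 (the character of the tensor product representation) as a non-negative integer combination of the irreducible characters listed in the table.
chi_5 tensor chi_5 = chi_1 + chi_2 + chi_3 + chi_4 (all other irreducibles have multiplicity 0).

Derivation: The character of a tensor product is the pointwise product (chi_5 * chi_5)(C) = chi_5(C) * chi_5(C):
  {e}: (2)*(2), {r^2}: (-2)*(-2), {r^1, r^3}: (0)*(0), {s, sr^2, ...}: (0)*(0), {sr, sr^3, ...}: (0)*(0)
so (chi_5 * chi_5) takes values
  {e} -> 4, {r^2} -> 4, {r^1, r^3} -> 0, {s, sr^2, ...} -> 0, {sr, sr^3, ...} -> 0.
Now take the inner product of this character with each irreducible chi from the table, <chi_5*chi_5, chi> = (1/8) sum_C |C| (chi_5*chi_5)(C) conj(chi(C)):
  <chi_5*chi_5, chi_1> = (1/8)[1*(4)*conj(1) + 1*(4)*conj(1) + 2*(0)*conj(1) + 2*(0)*conj(1) + 2*(0)*conj(1)]
      = (1/8)[(4) + (4) + (0) + (0) + (0)] = 8/8 = 1
  <chi_5*chi_5, chi_2> = (1/8)[1*(4)*conj(1) + 1*(4)*conj(1) + 2*(0)*conj(1) + 2*(0)*conj(-1) + 2*(0)*conj(-1)]
      = (1/8)[(4) + (4) + (0) + (0) + (0)] = 8/8 = 1
  <chi_5*chi_5, chi_3> = (1/8)[1*(4)*conj(1) + 1*(4)*conj(1) + 2*(0)*conj(-1) + 2*(0)*conj(1) + 2*(0)*conj(-1)]
      = (1/8)[(4) + (4) + (0) + (0) + (0)] = 8/8 = 1
  <chi_5*chi_5, chi_4> = (1/8)[1*(4)*conj(1) + 1*(4)*conj(1) + 2*(0)*conj(-1) + 2*(0)*conj(-1) + 2*(0)*conj(1)]
      = (1/8)[(4) + (4) + (0) + (0) + (0)] = 8/8 = 1
  <chi_5*chi_5, chi_5> = (1/8)[1*(4)*conj(2) + 1*(4)*conj(-2) + 2*(0)*conj(0) + 2*(0)*conj(0) + 2*(0)*conj(0)]
      = (1/8)[(8) + (-8) + (0) + (0) + (0)] = 0/8 = 0
Hence the multiplicities are chi_1: 1, chi_2: 1, chi_3: 1, chi_4: 1. Dimension check: dim(chi_5)*dim(chi_5) = 2*2 = 4 and sum (mult * dim) = 1*1 + 1*1 + 1*1 + 1*1 = 4.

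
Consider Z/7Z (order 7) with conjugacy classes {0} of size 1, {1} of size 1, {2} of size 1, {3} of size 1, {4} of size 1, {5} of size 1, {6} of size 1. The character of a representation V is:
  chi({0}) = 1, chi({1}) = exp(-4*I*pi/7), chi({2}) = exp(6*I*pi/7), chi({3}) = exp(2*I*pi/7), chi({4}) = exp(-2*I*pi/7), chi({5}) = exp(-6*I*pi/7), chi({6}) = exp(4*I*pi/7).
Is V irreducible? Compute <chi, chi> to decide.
Irreducible: <chi, chi> = 1.

<chi, chi> = (1/|G|) sum_C |C| * |chi(C)|^2 = (1/7)[1*|1|^2 + 1*|exp(-4*I*pi/7)|^2 + 1*|exp(6*I*pi/7)|^2 + 1*|exp(2*I*pi/7)|^2 + 1*|exp(-2*I*pi/7)|^2 + 1*|exp(-6*I*pi/7)|^2 + 1*|exp(4*I*pi/7)|^2]
  = (1/7)[(1) + (1) + (1) + (1) + (1) + (1) + (1)] = 7/7 = 1.
(Exp terms are combined using exp(i*s)*conj(exp(i*t)) = exp(i*(s-t)), and sums of them are collapsed using the identity that for every m > 1 the m distinct m-th roots of unity sum to 0, e.g. 1 + exp(2*I*pi/3) + exp(-2*I*pi/3) = 0.)
A character is irreducible iff <chi, chi> = 1, so this representation is irreducible.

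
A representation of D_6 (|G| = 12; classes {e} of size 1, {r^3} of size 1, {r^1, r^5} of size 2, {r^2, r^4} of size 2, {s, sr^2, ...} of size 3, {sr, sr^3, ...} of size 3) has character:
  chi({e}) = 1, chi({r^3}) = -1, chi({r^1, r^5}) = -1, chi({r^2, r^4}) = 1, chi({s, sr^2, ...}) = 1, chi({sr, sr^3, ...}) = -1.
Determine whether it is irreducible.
Irreducible: <chi, chi> = 1.

Justification: <chi, chi> = (1/|G|) sum_C |C| * |chi(C)|^2 = (1/12)[1*|1|^2 + 1*|-1|^2 + 2*|-1|^2 + 2*|1|^2 + 3*|1|^2 + 3*|-1|^2]
  = (1/12)[(1) + (1) + (2) + (2) + (3) + (3)] = 12/12 = 1.
A character is irreducible iff <chi, chi> = 1, so this representation is irreducible.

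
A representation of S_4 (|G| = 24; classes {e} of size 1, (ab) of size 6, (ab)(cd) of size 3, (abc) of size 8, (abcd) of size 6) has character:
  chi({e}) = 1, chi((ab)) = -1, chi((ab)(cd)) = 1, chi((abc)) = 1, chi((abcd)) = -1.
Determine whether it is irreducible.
Irreducible: <chi, chi> = 1.

Argument: <chi, chi> = (1/|G|) sum_C |C| * |chi(C)|^2 = (1/24)[1*|1|^2 + 6*|-1|^2 + 3*|1|^2 + 8*|1|^2 + 6*|-1|^2]
  = (1/24)[(1) + (6) + (3) + (8) + (6)] = 24/24 = 1.
A character is irreducible iff <chi, chi> = 1, so this representation is irreducible.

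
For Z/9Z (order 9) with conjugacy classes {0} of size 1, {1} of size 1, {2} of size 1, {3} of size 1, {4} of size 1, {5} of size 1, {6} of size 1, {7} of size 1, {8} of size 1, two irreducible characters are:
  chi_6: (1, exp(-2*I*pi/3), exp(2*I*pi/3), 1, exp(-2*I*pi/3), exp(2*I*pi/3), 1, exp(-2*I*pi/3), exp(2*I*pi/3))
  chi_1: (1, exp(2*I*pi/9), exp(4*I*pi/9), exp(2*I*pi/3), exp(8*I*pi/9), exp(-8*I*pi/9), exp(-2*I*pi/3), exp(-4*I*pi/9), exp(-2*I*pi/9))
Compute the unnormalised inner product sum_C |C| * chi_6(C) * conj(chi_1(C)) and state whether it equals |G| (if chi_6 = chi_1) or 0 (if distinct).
Sum = 0; so <chi_6, chi_1> = 0 (distinct irreducibles are orthogonal).

Solution. Compute term by term over conjugacy classes (|C| * chi_6(C) * conj(chi_1(C))):
  1*(1)*conj(1) + 1*(exp(-2*I*pi/3))*conj(exp(2*I*pi/9)) + 1*(exp(2*I*pi/3))*conj(exp(4*I*pi/9)) + 1*(1)*conj(exp(2*I*pi/3)) + 1*(exp(-2*I*pi/3))*conj(exp(8*I*pi/9)) + 1*(exp(2*I*pi/3))*conj(exp(-8*I*pi/9)) + 1*(1)*conj(exp(-2*I*pi/3)) + 1*(exp(-2*I*pi/3))*conj(exp(-4*I*pi/9)) + 1*(exp(2*I*pi/3))*conj(exp(-2*I*pi/9))
  = (1) + (exp(-8*I*pi/9)) + (exp(2*I*pi/9)) + (exp(-2*I*pi/3)) + (exp(4*I*pi/9)) + (exp(-4*I*pi/9)) + (exp(2*I*pi/3)) + (exp(-2*I*pi/9)) + (exp(8*I*pi/9))
  = 0.
(Exp terms are combined using exp(i*s)*conj(exp(i*t)) = exp(i*(s-t)), and sums of them are collapsed using the identity that for every m > 1 the m distinct m-th roots of unity sum to 0, e.g. 1 + exp(2*I*pi/3) + exp(-2*I*pi/3) = 0.)
Dividing by |G| = 9 gives 0/9 = 0, matching the row-orthogonality relation <chi_6, chi_1> = [chi_6 = chi_1].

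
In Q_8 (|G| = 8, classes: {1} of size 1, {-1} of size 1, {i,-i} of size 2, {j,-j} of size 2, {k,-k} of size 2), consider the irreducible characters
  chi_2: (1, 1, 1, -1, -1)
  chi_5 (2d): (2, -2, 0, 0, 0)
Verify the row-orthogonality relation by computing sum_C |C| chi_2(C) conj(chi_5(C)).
Sum = 0; so <chi_2, chi_5> = 0 (distinct irreducibles are orthogonal).

Explanation: Compute term by term over conjugacy classes (|C| * chi_2(C) * conj(chi_5(C))):
  1*(1)*conj(2) + 1*(1)*conj(-2) + 2*(1)*conj(0) + 2*(-1)*conj(0) + 2*(-1)*conj(0)
  = (2) + (-2) + (0) + (0) + (0)
  = 0.
Dividing by |G| = 8 gives 0/8 = 0, matching the row-orthogonality relation <chi_2, chi_5> = [chi_2 = chi_5].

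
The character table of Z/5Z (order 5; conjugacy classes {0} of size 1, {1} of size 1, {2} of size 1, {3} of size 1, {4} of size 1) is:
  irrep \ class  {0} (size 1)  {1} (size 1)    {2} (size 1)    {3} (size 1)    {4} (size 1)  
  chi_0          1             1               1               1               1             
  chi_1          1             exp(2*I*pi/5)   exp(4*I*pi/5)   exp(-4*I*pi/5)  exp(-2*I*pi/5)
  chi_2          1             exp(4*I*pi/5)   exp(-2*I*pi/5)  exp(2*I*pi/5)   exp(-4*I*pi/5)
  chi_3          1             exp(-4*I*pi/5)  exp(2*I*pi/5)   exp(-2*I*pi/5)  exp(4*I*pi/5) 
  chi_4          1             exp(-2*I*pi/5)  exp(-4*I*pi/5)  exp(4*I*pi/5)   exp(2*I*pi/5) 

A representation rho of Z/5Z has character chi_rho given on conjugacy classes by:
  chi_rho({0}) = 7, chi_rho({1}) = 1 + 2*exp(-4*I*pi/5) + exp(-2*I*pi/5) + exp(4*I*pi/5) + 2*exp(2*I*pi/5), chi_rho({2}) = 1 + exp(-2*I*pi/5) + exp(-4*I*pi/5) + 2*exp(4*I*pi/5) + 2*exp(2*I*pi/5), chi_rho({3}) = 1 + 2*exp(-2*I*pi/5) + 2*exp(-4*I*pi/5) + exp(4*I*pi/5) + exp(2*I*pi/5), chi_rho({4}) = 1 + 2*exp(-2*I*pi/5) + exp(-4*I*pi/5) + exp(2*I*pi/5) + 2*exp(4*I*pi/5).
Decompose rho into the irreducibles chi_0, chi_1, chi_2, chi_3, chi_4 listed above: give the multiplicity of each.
Multiplicities: chi_0: 1, chi_1: 2, chi_2: 1, chi_3: 2, chi_4: 1.

Why: Use <chi_rho, chi> = (1/|G|) sum_C |C| * chi_rho(C) * conj(chi(C)) with |G| = 5 for each irreducible chi in the table:
  <chi_rho, chi_0> = (1/5)[1*(7)*conj(1) + 1*(1 + 2*exp(-4*I*pi/5) + exp(-2*I*pi/5) + exp(4*I*pi/5) + 2*exp(2*I*pi/5))*conj(1) + 1*(1 + exp(-2*I*pi/5) + exp(-4*I*pi/5) + 2*exp(4*I*pi/5) + 2*exp(2*I*pi/5))*conj(1) + 1*(1 + 2*exp(-2*I*pi/5) + 2*exp(-4*I*pi/5) + exp(4*I*pi/5) + exp(2*I*pi/5))*conj(1) + 1*(1 + 2*exp(-2*I*pi/5) + exp(-4*I*pi/5) + exp(2*I*pi/5) + 2*exp(4*I*pi/5))*conj(1)]
      = (1/5)[(7) + (1 + 2*exp(-4*I*pi/5) + exp(-2*I*pi/5) + exp(4*I*pi/5) + 2*exp(2*I*pi/5)) + (1 + exp(-2*I*pi/5) + exp(-4*I*pi/5) + 2*exp(4*I*pi/5) + 2*exp(2*I*pi/5)) + (1 + 2*exp(-2*I*pi/5) + 2*exp(-4*I*pi/5) + exp(4*I*pi/5) + exp(2*I*pi/5)) + (1 + 2*exp(-2*I*pi/5) + exp(-4*I*pi/5) + exp(2*I*pi/5) + 2*exp(4*I*pi/5))] = 5/5 = 1
  <chi_rho, chi_1> = (1/5)[1*(7)*conj(1) + 1*(1 + 2*exp(-4*I*pi/5) + exp(-2*I*pi/5) + exp(4*I*pi/5) + 2*exp(2*I*pi/5))*conj(exp(2*I*pi/5)) + 1*(1 + exp(-2*I*pi/5) + exp(-4*I*pi/5) + 2*exp(4*I*pi/5) + 2*exp(2*I*pi/5))*conj(exp(4*I*pi/5)) + 1*(1 + 2*exp(-2*I*pi/5) + 2*exp(-4*I*pi/5) + exp(4*I*pi/5) + exp(2*I*pi/5))*conj(exp(-4*I*pi/5)) + 1*(1 + 2*exp(-2*I*pi/5) + exp(-4*I*pi/5) + exp(2*I*pi/5) + 2*exp(4*I*pi/5))*conj(exp(-2*I*pi/5))]
      = (1/5)[(7) + (2 + exp(-2*I*pi/5) + exp(-4*I*pi/5) + exp(2*I*pi/5) + 2*exp(4*I*pi/5)) + (2 + 2*exp(-2*I*pi/5) + exp(-4*I*pi/5) + exp(4*I*pi/5) + exp(2*I*pi/5)) + (2 + exp(-2*I*pi/5) + exp(-4*I*pi/5) + exp(4*I*pi/5) + 2*exp(2*I*pi/5)) + (2 + 2*exp(-4*I*pi/5) + exp(-2*I*pi/5) + exp(4*I*pi/5) + exp(2*I*pi/5))] = 10/5 = 2
  <chi_rho, chi_2> = (1/5)[1*(7)*conj(1) + 1*(1 + 2*exp(-4*I*pi/5) + exp(-2*I*pi/5) + exp(4*I*pi/5) + 2*exp(2*I*pi/5))*conj(exp(4*I*pi/5)) + 1*(1 + exp(-2*I*pi/5) + exp(-4*I*pi/5) + 2*exp(4*I*pi/5) + 2*exp(2*I*pi/5))*conj(exp(-2*I*pi/5)) + 1*(1 + 2*exp(-2*I*pi/5) + 2*exp(-4*I*pi/5) + exp(4*I*pi/5) + exp(2*I*pi/5))*conj(exp(2*I*pi/5)) + 1*(1 + 2*exp(-2*I*pi/5) + exp(-4*I*pi/5) + exp(2*I*pi/5) + 2*exp(4*I*pi/5))*conj(exp(-4*I*pi/5))]
      = (1/5)[(7) + (1 + 2*exp(-2*I*pi/5) + exp(-4*I*pi/5) + exp(4*I*pi/5) + 2*exp(2*I*pi/5)) + (1 + 2*exp(-4*I*pi/5) + exp(-2*I*pi/5) + exp(2*I*pi/5) + 2*exp(4*I*pi/5)) + (1 + 2*exp(-4*I*pi/5) + exp(-2*I*pi/5) + exp(2*I*pi/5) + 2*exp(4*I*pi/5)) + (1 + 2*exp(-2*I*pi/5) + exp(-4*I*pi/5) + exp(4*I*pi/5) + 2*exp(2*I*pi/5))] = 5/5 = 1
  <chi_rho, chi_3> = (1/5)[1*(7)*conj(1) + 1*(1 + 2*exp(-4*I*pi/5) + exp(-2*I*pi/5) + exp(4*I*pi/5) + 2*exp(2*I*pi/5))*conj(exp(-4*I*pi/5)) + 1*(1 + exp(-2*I*pi/5) + exp(-4*I*pi/5) + 2*exp(4*I*pi/5) + 2*exp(2*I*pi/5))*conj(exp(2*I*pi/5)) + 1*(1 + 2*exp(-2*I*pi/5) + 2*exp(-4*I*pi/5) + exp(4*I*pi/5) + exp(2*I*pi/5))*conj(exp(-2*I*pi/5)) + 1*(1 + 2*exp(-2*I*pi/5) + exp(-4*I*pi/5) + exp(2*I*pi/5) + 2*exp(4*I*pi/5))*conj(exp(4*I*pi/5))]
      = (1/5)[(7) + (2 + 2*exp(-4*I*pi/5) + exp(-2*I*pi/5) + exp(4*I*pi/5) + exp(2*I*pi/5)) + (2 + exp(-2*I*pi/5) + exp(-4*I*pi/5) + exp(4*I*pi/5) + 2*exp(2*I*pi/5)) + (2 + 2*exp(-2*I*pi/5) + exp(-4*I*pi/5) + exp(4*I*pi/5) + exp(2*I*pi/5)) + (2 + exp(-2*I*pi/5) + exp(-4*I*pi/5) + exp(2*I*pi/5) + 2*exp(4*I*pi/5))] = 10/5 = 2
  <chi_rho, chi_4> = (1/5)[1*(7)*conj(1) + 1*(1 + 2*exp(-4*I*pi/5) + exp(-2*I*pi/5) + exp(4*I*pi/5) + 2*exp(2*I*pi/5))*conj(exp(-2*I*pi/5)) + 1*(1 + exp(-2*I*pi/5) + exp(-4*I*pi/5) + 2*exp(4*I*pi/5) + 2*exp(2*I*pi/5))*conj(exp(-4*I*pi/5)) + 1*(1 + 2*exp(-2*I*pi/5) + 2*exp(-4*I*pi/5) + exp(4*I*pi/5) + exp(2*I*pi/5))*conj(exp(4*I*pi/5)) + 1*(1 + 2*exp(-2*I*pi/5) + exp(-4*I*pi/5) + exp(2*I*pi/5) + 2*exp(4*I*pi/5))*conj(exp(2*I*pi/5))]
      = (1/5)[(7) + (1 + 2*exp(-2*I*pi/5) + exp(-4*I*pi/5) + exp(2*I*pi/5) + 2*exp(4*I*pi/5)) + (1 + 2*exp(-2*I*pi/5) + 2*exp(-4*I*pi/5) + exp(4*I*pi/5) + exp(2*I*pi/5)) + (1 + exp(-2*I*pi/5) + exp(-4*I*pi/5) + 2*exp(4*I*pi/5) + 2*exp(2*I*pi/5)) + (1 + 2*exp(-4*I*pi/5) + exp(-2*I*pi/5) + exp(4*I*pi/5) + 2*exp(2*I*pi/5))] = 5/5 = 1
(Exp terms are combined using exp(i*s)*conj(exp(i*t)) = exp(i*(s-t)), and sums of them are collapsed using the identity that for every m > 1 the m distinct m-th roots of unity sum to 0, e.g. 1 + exp(2*I*pi/3) + exp(-2*I*pi/3) = 0.)
Dimension check: dim(rho) = sum (mult * dim) = 1*1 + 2*1 + 1*1 + 2*1 + 1*1 = 7 = chi_rho(e) = 7.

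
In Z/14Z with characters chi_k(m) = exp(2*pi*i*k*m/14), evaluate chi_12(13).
chi_12(13) = zeta_14^156 = exp(2*I*pi/7)

Why: chi_12(13) = zeta_14^(12*13) = zeta_14^156. Since zeta_14^14 = 1, this equals zeta_14^2 = exp(2*pi*i*2/14) = exp(2*I*pi/7).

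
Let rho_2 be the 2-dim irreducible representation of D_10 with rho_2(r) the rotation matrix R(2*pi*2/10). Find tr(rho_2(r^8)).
chi_{rho_2}(r^8) = 2*cos(2*pi*2*8/10) = -sqrt(5)/2 - 1/2

rho_2(r^8) is rotation by angle 2*pi*2*8/10, whose trace is 2*cos(2*pi*2*8/10) = -sqrt(5)/2 - 1/2.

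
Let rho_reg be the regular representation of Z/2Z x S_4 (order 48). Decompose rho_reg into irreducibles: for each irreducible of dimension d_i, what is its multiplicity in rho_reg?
Each irreducible V_i of dimension d_i appears with multiplicity d_i, i.e. rho_reg = (direct sum over all irreducibles V_i) d_i V_i. The irreducible dimensions for Z/2Z x S_4 are 1, 1, 1, 1, 2, 2, 3, 3, 3, 3: 4 irreducibles of dimension 1, each with multiplicity 1; 2 irreducibles of dimension 2, each with multiplicity 2; 4 irreducibles of dimension 3, each with multiplicity 3. Total dimension 4*1*1 + 2*2*2 + 4*3*3 = 48 = |G|.

Argument: General theorem: in the regular representation of a finite group G, each irreducible appears with multiplicity equal to its dimension. Check: dim(rho_reg) = sum d_i^2 = 1 + 1 + 1 + 1 + 4 + 4 + 9 + 9 + 9 + 9 = 48 = |G|.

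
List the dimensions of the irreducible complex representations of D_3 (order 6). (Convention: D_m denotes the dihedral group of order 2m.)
Dimensions: 1, 1, 2

Proof sketch: There are 3 irreducibles (= number of conjugacy classes). Their dimensions d_i satisfy sum d_i^2 = |G| = 6: 1 + 1 + 4 = 6.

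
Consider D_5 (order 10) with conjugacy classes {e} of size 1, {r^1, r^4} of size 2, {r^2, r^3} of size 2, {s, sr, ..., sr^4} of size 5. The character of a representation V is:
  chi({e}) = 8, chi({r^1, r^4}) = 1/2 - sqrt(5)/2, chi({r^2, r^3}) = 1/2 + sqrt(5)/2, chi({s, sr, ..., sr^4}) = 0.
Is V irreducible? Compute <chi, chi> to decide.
Not irreducible (reducible): <chi, chi> = 7 > 1.

Solution. <chi, chi> = (1/|G|) sum_C |C| * |chi(C)|^2 = (1/10)[1*|8|^2 + 2*|1/2 - sqrt(5)/2|^2 + 2*|1/2 + sqrt(5)/2|^2 + 5*|0|^2]
  = (1/10)[(64) + (3 - sqrt(5)) + (sqrt(5) + 3) + (0)] = 70/10 = 7.
A character is irreducible iff <chi, chi> = 1, so this representation is reducible.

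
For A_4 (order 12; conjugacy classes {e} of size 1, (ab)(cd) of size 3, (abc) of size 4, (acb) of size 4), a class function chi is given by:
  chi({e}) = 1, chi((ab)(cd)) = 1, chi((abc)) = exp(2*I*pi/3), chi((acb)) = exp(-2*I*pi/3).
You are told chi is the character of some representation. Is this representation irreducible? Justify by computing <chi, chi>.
Irreducible: <chi, chi> = 1.

Reasoning: <chi, chi> = (1/|G|) sum_C |C| * |chi(C)|^2 = (1/12)[1*|1|^2 + 3*|1|^2 + 4*|exp(2*I*pi/3)|^2 + 4*|exp(-2*I*pi/3)|^2]
  = (1/12)[(1) + (3) + (4) + (4)] = 12/12 = 1.
(Exp terms are combined using exp(i*s)*conj(exp(i*t)) = exp(i*(s-t)), and sums of them are collapsed using the identity that for every m > 1 the m distinct m-th roots of unity sum to 0, e.g. 1 + exp(2*I*pi/3) + exp(-2*I*pi/3) = 0.)
A character is irreducible iff <chi, chi> = 1, so this representation is irreducible.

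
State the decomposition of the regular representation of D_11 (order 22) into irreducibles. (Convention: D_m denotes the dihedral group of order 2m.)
Each irreducible V_i of dimension d_i appears with multiplicity d_i, i.e. rho_reg = (direct sum over all irreducibles V_i) d_i V_i. The irreducible dimensions for D_11 are 1, 1, 2, 2, 2, 2, 2: 2 irreducibles of dimension 1, each with multiplicity 1; 5 irreducibles of dimension 2, each with multiplicity 2. Total dimension 2*1*1 + 5*2*2 = 22 = |G|.

General theorem: in the regular representation of a finite group G, each irreducible appears with multiplicity equal to its dimension. Check: dim(rho_reg) = sum d_i^2 = 1 + 1 + 4 + 4 + 4 + 4 + 4 = 22 = |G|.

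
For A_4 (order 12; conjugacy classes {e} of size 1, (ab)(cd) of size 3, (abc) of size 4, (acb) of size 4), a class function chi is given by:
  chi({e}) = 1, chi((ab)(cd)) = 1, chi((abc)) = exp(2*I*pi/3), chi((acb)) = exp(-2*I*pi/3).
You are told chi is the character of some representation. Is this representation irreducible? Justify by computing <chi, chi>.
Irreducible: <chi, chi> = 1.

Solution. <chi, chi> = (1/|G|) sum_C |C| * |chi(C)|^2 = (1/12)[1*|1|^2 + 3*|1|^2 + 4*|exp(2*I*pi/3)|^2 + 4*|exp(-2*I*pi/3)|^2]
  = (1/12)[(1) + (3) + (4) + (4)] = 12/12 = 1.
(Exp terms are combined using exp(i*s)*conj(exp(i*t)) = exp(i*(s-t)), and sums of them are collapsed using the identity that for every m > 1 the m distinct m-th roots of unity sum to 0, e.g. 1 + exp(2*I*pi/3) + exp(-2*I*pi/3) = 0.)
A character is irreducible iff <chi, chi> = 1, so this representation is irreducible.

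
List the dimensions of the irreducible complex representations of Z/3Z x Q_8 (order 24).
Dimensions: 1, 1, 1, 1, 1, 1, 1, 1, 1, 1, 1, 1, 2, 2, 2

Proof sketch: There are 15 irreducibles (= number of conjugacy classes). Their dimensions d_i satisfy sum d_i^2 = |G| = 24: 1 + 1 + 1 + 1 + 1 + 1 + 1 + 1 + 1 + 1 + 1 + 1 + 4 + 4 + 4 = 24. (For the product with Z/3Z: each of the 3 1-dim characters of Z/3Z tensors with each irrep of Q_8, giving 3 copies of each Q_8-dimension.)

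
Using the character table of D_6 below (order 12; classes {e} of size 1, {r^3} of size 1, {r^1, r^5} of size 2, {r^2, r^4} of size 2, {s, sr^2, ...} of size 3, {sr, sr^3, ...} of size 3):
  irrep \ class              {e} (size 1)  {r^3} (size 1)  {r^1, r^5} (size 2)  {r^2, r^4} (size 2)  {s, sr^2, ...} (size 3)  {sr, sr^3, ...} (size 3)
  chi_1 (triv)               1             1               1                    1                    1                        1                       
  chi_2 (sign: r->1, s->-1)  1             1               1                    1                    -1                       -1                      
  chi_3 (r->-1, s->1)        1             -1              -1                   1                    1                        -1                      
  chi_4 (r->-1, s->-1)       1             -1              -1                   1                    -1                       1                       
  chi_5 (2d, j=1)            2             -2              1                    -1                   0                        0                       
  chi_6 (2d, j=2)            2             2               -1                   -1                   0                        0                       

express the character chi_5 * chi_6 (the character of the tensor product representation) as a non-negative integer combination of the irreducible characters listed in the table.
chi_5 tensor chi_6 = chi_3 + chi_4 + chi_5 (all other irreducibles have multiplicity 0).

Working: The character of a tensor product is the pointwise product (chi_5 * chi_6)(C) = chi_5(C) * chi_6(C):
  {e}: (2)*(2), {r^3}: (-2)*(2), {r^1, r^5}: (1)*(-1), {r^2, r^4}: (-1)*(-1), {s, sr^2, ...}: (0)*(0), {sr, sr^3, ...}: (0)*(0)
so (chi_5 * chi_6) takes values
  {e} -> 4, {r^3} -> -4, {r^1, r^5} -> -1, {r^2, r^4} -> 1, {s, sr^2, ...} -> 0, {sr, sr^3, ...} -> 0.
Now take the inner product of this character with each irreducible chi from the table, <chi_5*chi_6, chi> = (1/12) sum_C |C| (chi_5*chi_6)(C) conj(chi(C)):
  <chi_5*chi_6, chi_1> = (1/12)[1*(4)*conj(1) + 1*(-4)*conj(1) + 2*(-1)*conj(1) + 2*(1)*conj(1) + 3*(0)*conj(1) + 3*(0)*conj(1)]
      = (1/12)[(4) + (-4) + (-2) + (2) + (0) + (0)] = 0/12 = 0
  <chi_5*chi_6, chi_2> = (1/12)[1*(4)*conj(1) + 1*(-4)*conj(1) + 2*(-1)*conj(1) + 2*(1)*conj(1) + 3*(0)*conj(-1) + 3*(0)*conj(-1)]
      = (1/12)[(4) + (-4) + (-2) + (2) + (0) + (0)] = 0/12 = 0
  <chi_5*chi_6, chi_3> = (1/12)[1*(4)*conj(1) + 1*(-4)*conj(-1) + 2*(-1)*conj(-1) + 2*(1)*conj(1) + 3*(0)*conj(1) + 3*(0)*conj(-1)]
      = (1/12)[(4) + (4) + (2) + (2) + (0) + (0)] = 12/12 = 1
  <chi_5*chi_6, chi_4> = (1/12)[1*(4)*conj(1) + 1*(-4)*conj(-1) + 2*(-1)*conj(-1) + 2*(1)*conj(1) + 3*(0)*conj(-1) + 3*(0)*conj(1)]
      = (1/12)[(4) + (4) + (2) + (2) + (0) + (0)] = 12/12 = 1
  <chi_5*chi_6, chi_5> = (1/12)[1*(4)*conj(2) + 1*(-4)*conj(-2) + 2*(-1)*conj(1) + 2*(1)*conj(-1) + 3*(0)*conj(0) + 3*(0)*conj(0)]
      = (1/12)[(8) + (8) + (-2) + (-2) + (0) + (0)] = 12/12 = 1
  <chi_5*chi_6, chi_6> = (1/12)[1*(4)*conj(2) + 1*(-4)*conj(2) + 2*(-1)*conj(-1) + 2*(1)*conj(-1) + 3*(0)*conj(0) + 3*(0)*conj(0)]
      = (1/12)[(8) + (-8) + (2) + (-2) + (0) + (0)] = 0/12 = 0
Hence the multiplicities are chi_3: 1, chi_4: 1, chi_5: 1. Dimension check: dim(chi_5)*dim(chi_6) = 2*2 = 4 and sum (mult * dim) = 1*1 + 1*1 + 1*2 = 4.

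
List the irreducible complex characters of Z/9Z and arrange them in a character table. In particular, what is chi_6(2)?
Character table of Z/9Z (irreps indexed chi_0,...,chi_8 with chi_k(m) = zeta_9^(k*m), zeta_9 = exp(2*pi*i/9)):
  irrep \ class  {0} (size 1)  {1} (size 1)    {2} (size 1)    {3} (size 1)    {4} (size 1)    {5} (size 1)    {6} (size 1)    {7} (size 1)    {8} (size 1)  
  chi_0          1             1               1               1               1               1               1               1               1             
  chi_1          1             exp(2*I*pi/9)   exp(4*I*pi/9)   exp(2*I*pi/3)   exp(8*I*pi/9)   exp(-8*I*pi/9)  exp(-2*I*pi/3)  exp(-4*I*pi/9)  exp(-2*I*pi/9)
  chi_2          1             exp(4*I*pi/9)   exp(8*I*pi/9)   exp(-2*I*pi/3)  exp(-2*I*pi/9)  exp(2*I*pi/9)   exp(2*I*pi/3)   exp(-8*I*pi/9)  exp(-4*I*pi/9)
  chi_3          1             exp(2*I*pi/3)   exp(-2*I*pi/3)  1               exp(2*I*pi/3)   exp(-2*I*pi/3)  1               exp(2*I*pi/3)   exp(-2*I*pi/3)
  chi_4          1             exp(8*I*pi/9)   exp(-2*I*pi/9)  exp(2*I*pi/3)   exp(-4*I*pi/9)  exp(4*I*pi/9)   exp(-2*I*pi/3)  exp(2*I*pi/9)   exp(-8*I*pi/9)
  chi_5          1             exp(-8*I*pi/9)  exp(2*I*pi/9)   exp(-2*I*pi/3)  exp(4*I*pi/9)   exp(-4*I*pi/9)  exp(2*I*pi/3)   exp(-2*I*pi/9)  exp(8*I*pi/9) 
  chi_6          1             exp(-2*I*pi/3)  exp(2*I*pi/3)   1               exp(-2*I*pi/3)  exp(2*I*pi/3)   1               exp(-2*I*pi/3)  exp(2*I*pi/3) 
  chi_7          1             exp(-4*I*pi/9)  exp(-8*I*pi/9)  exp(2*I*pi/3)   exp(2*I*pi/9)   exp(-2*I*pi/9)  exp(-2*I*pi/3)  exp(8*I*pi/9)   exp(4*I*pi/9) 
  chi_8          1             exp(-2*I*pi/9)  exp(-4*I*pi/9)  exp(-2*I*pi/3)  exp(-8*I*pi/9)  exp(8*I*pi/9)   exp(2*I*pi/3)   exp(4*I*pi/9)   exp(2*I*pi/9) 

Spot check: chi_6(2) = zeta_9^(6*2) = zeta_9^12 = exp(2*I*pi/3).

Z/9Z is abelian, so all 9 irreducible complex representations are 1-dimensional. They are given by chi_k(m) = zeta_9^(k*m) for k = 0,...,8. Row orthogonality: sum_m chi_k(m) conj(chi_l(m)) = 9 * [k = l].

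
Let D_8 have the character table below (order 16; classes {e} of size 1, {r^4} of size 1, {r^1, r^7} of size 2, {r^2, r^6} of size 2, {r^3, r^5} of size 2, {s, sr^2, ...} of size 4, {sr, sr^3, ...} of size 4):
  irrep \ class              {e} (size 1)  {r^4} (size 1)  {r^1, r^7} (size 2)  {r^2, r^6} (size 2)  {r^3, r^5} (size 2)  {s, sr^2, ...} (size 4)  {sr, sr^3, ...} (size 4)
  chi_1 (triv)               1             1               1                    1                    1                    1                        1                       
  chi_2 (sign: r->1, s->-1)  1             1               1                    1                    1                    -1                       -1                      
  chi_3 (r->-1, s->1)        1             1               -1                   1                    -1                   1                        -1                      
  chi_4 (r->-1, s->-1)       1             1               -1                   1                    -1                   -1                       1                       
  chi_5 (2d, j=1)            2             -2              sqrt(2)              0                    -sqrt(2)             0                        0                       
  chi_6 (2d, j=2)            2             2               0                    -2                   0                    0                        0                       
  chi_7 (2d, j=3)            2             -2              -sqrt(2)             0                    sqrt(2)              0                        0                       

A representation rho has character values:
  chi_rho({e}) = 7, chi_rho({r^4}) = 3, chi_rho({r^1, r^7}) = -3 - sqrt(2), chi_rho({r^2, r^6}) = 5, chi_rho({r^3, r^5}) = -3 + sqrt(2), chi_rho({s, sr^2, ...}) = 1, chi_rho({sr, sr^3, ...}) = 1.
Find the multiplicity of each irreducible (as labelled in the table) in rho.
Multiplicities: chi_1: 1, chi_2: 0, chi_3: 2, chi_4: 2, chi_5: 0, chi_6: 0, chi_7: 1.

Use <chi_rho, chi> = (1/|G|) sum_C |C| * chi_rho(C) * conj(chi(C)) with |G| = 16 for each irreducible chi in the table:
  <chi_rho, chi_1> = (1/16)[1*(7)*conj(1) + 1*(3)*conj(1) + 2*(-3 - sqrt(2))*conj(1) + 2*(5)*conj(1) + 2*(-3 + sqrt(2))*conj(1) + 4*(1)*conj(1) + 4*(1)*conj(1)]
      = (1/16)[(7) + (3) + (-6 - 2*sqrt(2)) + (10) + (-6 + 2*sqrt(2)) + (4) + (4)] = 16/16 = 1
  <chi_rho, chi_2> = (1/16)[1*(7)*conj(1) + 1*(3)*conj(1) + 2*(-3 - sqrt(2))*conj(1) + 2*(5)*conj(1) + 2*(-3 + sqrt(2))*conj(1) + 4*(1)*conj(-1) + 4*(1)*conj(-1)]
      = (1/16)[(7) + (3) + (-6 - 2*sqrt(2)) + (10) + (-6 + 2*sqrt(2)) + (-4) + (-4)] = 0/16 = 0
  <chi_rho, chi_3> = (1/16)[1*(7)*conj(1) + 1*(3)*conj(1) + 2*(-3 - sqrt(2))*conj(-1) + 2*(5)*conj(1) + 2*(-3 + sqrt(2))*conj(-1) + 4*(1)*conj(1) + 4*(1)*conj(-1)]
      = (1/16)[(7) + (3) + (2*sqrt(2) + 6) + (10) + (6 - 2*sqrt(2)) + (4) + (-4)] = 32/16 = 2
  <chi_rho, chi_4> = (1/16)[1*(7)*conj(1) + 1*(3)*conj(1) + 2*(-3 - sqrt(2))*conj(-1) + 2*(5)*conj(1) + 2*(-3 + sqrt(2))*conj(-1) + 4*(1)*conj(-1) + 4*(1)*conj(1)]
      = (1/16)[(7) + (3) + (2*sqrt(2) + 6) + (10) + (6 - 2*sqrt(2)) + (-4) + (4)] = 32/16 = 2
  <chi_rho, chi_5> = (1/16)[1*(7)*conj(2) + 1*(3)*conj(-2) + 2*(-3 - sqrt(2))*conj(sqrt(2)) + 2*(5)*conj(0) + 2*(-3 + sqrt(2))*conj(-sqrt(2)) + 4*(1)*conj(0) + 4*(1)*conj(0)]
      = (1/16)[(14) + (-6) + (-6*sqrt(2) - 4) + (0) + (-4 + 6*sqrt(2)) + (0) + (0)] = 0/16 = 0
  <chi_rho, chi_6> = (1/16)[1*(7)*conj(2) + 1*(3)*conj(2) + 2*(-3 - sqrt(2))*conj(0) + 2*(5)*conj(-2) + 2*(-3 + sqrt(2))*conj(0) + 4*(1)*conj(0) + 4*(1)*conj(0)]
      = (1/16)[(14) + (6) + (0) + (-20) + (0) + (0) + (0)] = 0/16 = 0
  <chi_rho, chi_7> = (1/16)[1*(7)*conj(2) + 1*(3)*conj(-2) + 2*(-3 - sqrt(2))*conj(-sqrt(2)) + 2*(5)*conj(0) + 2*(-3 + sqrt(2))*conj(sqrt(2)) + 4*(1)*conj(0) + 4*(1)*conj(0)]
      = (1/16)[(14) + (-6) + (4 + 6*sqrt(2)) + (0) + (4 - 6*sqrt(2)) + (0) + (0)] = 16/16 = 1
Dimension check: dim(rho) = sum (mult * dim) = 1*1 + 0*1 + 2*1 + 2*1 + 0*2 + 0*2 + 1*2 = 7 = chi_rho(e) = 7.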